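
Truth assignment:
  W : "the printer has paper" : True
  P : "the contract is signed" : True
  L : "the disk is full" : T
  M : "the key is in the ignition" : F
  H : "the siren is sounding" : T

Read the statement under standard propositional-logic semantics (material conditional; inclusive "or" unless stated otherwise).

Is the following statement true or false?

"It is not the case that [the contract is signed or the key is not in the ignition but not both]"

The statement is true.

This is not (P xor not M).

not M = not False = True
P xor not M = True xor True = False
not (P xor not M) = not False = True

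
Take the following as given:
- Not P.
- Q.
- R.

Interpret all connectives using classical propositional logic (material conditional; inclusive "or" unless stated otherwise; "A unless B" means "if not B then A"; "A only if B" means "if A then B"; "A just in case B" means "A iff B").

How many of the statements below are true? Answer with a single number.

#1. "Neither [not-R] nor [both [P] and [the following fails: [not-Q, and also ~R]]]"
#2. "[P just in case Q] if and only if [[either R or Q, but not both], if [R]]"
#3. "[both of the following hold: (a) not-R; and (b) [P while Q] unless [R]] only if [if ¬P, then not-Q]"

#1: Formalization: ¬R ↓ (P ∧ ¬(¬Q ∧ ¬R))

¬R = ¬T = F
¬Q = ¬T = F
¬R = ¬T = F
¬Q ∧ ¬R = F ∧ F = F
¬(¬Q ∧ ¬R) = ¬F = T
P ∧ ¬(¬Q ∧ ¬R) = F ∧ T = F
¬R ↓ (P ∧ ¬(¬Q ∧ ¬R)) = F ↓ F = T
Hence #1 is true.

#2: Parsed as (P ↔ Q) ↔ (R → (R ⊕ Q))

P ↔ Q = F ↔ T = F
R ⊕ Q = T ⊕ T = F
R → (R ⊕ Q) = T → F = F
(P ↔ Q) ↔ (R → (R ⊕ Q)) = F ↔ F = T
So #2 is true.

#3: In symbols: (¬R ∧ ((P ∧ Q) ∨ R)) → (¬P → ¬Q)

¬R = ¬T = F
P ∧ Q = F ∧ T = F
(P ∧ Q) ∨ R = F ∨ T = T
¬R ∧ ((P ∧ Q) ∨ R) = F ∧ T = F
¬P = ¬F = T
¬Q = ¬T = F
¬P → ¬Q = T → F = F
(¬R ∧ ((P ∧ Q) ∨ R)) → (¬P → ¬Q) = F → F = T
Thus #3 is true.

True statements: 3.

3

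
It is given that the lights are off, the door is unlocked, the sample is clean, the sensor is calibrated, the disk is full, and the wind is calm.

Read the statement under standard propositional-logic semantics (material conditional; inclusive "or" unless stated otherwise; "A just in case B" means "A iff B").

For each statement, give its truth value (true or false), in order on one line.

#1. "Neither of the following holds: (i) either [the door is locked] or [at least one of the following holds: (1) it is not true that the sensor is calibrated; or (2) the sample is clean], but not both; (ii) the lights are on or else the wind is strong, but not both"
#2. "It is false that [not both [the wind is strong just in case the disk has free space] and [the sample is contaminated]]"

Let Q = "the door is locked" (F), S = "the sensor is calibrated" (T), R = "the sample is contaminated" (F), P = "the lights are on" (F), V = "the wind is strong" (F), U = "the disk is full" (T).

#1: Parsed as (Q xor (~S | ~R)) nor (P xor V)

~S = ~T = F
~R = ~F = T
~S | ~R = F | T = T
Q xor (~S | ~R) = F xor T = T
P xor V = F xor F = F
(Q xor (~S | ~R)) nor (P xor V) = T nor F = F
Hence #1 is false.

#2: In symbols: ~((V <-> ~U) nand R)

~U = ~T = F
V <-> ~U = F <-> F = T
(V <-> ~U) nand R = T nand F = T
~((V <-> ~U) nand R) = ~T = F
Hence #2 is false.

#1 false / #2 false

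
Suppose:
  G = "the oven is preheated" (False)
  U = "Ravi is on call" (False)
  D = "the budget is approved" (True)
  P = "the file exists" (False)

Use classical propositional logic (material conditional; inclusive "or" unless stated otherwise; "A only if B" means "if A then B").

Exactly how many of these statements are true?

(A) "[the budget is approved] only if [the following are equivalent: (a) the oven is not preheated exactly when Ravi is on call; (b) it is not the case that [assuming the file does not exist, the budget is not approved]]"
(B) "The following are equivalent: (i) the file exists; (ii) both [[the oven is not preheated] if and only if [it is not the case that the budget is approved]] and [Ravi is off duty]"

1

(A): In symbols: D → ((¬G ↔ U) ↔ ¬(¬P → ¬D))

¬G = ¬F = T
¬G ↔ U = T ↔ F = F
¬P = ¬F = T
¬D = ¬T = F
¬P → ¬D = T → F = F
¬(¬P → ¬D) = ¬F = T
(¬G ↔ U) ↔ ¬(¬P → ¬D) = F ↔ T = F
D → ((¬G ↔ U) ↔ ¬(¬P → ¬D)) = T → F = F
So (A) is false.

(B): Formalization: P ↔ ((¬G ↔ ¬D) ∧ ¬U)

¬G = ¬F = T
¬D = ¬T = F
¬G ↔ ¬D = T ↔ F = F
¬U = ¬F = T
(¬G ↔ ¬D) ∧ ¬U = F ∧ T = F
P ↔ ((¬G ↔ ¬D) ∧ ¬U) = F ↔ F = T
So (B) is true.

1 of the 2 statements is true.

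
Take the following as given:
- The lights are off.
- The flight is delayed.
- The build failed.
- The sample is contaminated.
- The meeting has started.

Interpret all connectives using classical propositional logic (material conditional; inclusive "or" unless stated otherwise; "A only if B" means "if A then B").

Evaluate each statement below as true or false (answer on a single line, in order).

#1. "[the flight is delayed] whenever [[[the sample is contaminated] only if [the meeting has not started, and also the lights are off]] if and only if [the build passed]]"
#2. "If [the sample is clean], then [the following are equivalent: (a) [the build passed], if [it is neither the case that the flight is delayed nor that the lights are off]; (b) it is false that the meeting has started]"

#1 true; #2 true

Let Q = "the sample is contaminated" (T), U = "the meeting has started" (T), N = "the lights are on" (F), P = "the build passed" (F), M = "the flight is delayed" (T).

#1: In symbols: ((Q → (¬U ∧ ¬N)) ↔ P) → M

¬U = ¬T = F
¬N = ¬F = T
¬U ∧ ¬N = F ∧ T = F
Q → (¬U ∧ ¬N) = T → F = F
(Q → (¬U ∧ ¬N)) ↔ P = F ↔ F = T
((Q → (¬U ∧ ¬N)) ↔ P) → M = T → T = T
Hence #1 is true.

#2: Parsed as ¬Q → (((M ↓ ¬N) → P) ↔ ¬U)

¬Q = ¬T = F
¬N = ¬F = T
M ↓ ¬N = T ↓ T = F
(M ↓ ¬N) → P = F → F = T
¬U = ¬T = F
((M ↓ ¬N) → P) ↔ ¬U = T ↔ F = F
¬Q → (((M ↓ ¬N) → P) ↔ ¬U) = F → F = T
Thus #2 is true.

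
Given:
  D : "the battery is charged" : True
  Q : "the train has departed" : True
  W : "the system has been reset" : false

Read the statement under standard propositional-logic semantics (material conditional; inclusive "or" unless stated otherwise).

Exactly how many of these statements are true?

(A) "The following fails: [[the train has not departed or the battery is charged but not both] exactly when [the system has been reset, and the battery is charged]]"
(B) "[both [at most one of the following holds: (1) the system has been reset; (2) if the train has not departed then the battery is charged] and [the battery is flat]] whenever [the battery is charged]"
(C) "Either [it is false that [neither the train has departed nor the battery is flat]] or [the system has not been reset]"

2

(A): This is ~((~Q xor D) <-> (W & D)).

~Q = ~T = F
~Q xor D = F xor T = T
W & D = F & T = F
(~Q xor D) <-> (W & D) = T <-> F = F
~((~Q xor D) <-> (W & D)) = ~F = T
Thus (A) is true.

(B): Parsed as D -> ((W nand (~Q -> D)) & ~D)

~Q = ~T = F
~Q -> D = F -> T = T
W nand (~Q -> D) = F nand T = T
~D = ~T = F
(W nand (~Q -> D)) & ~D = T & F = F
D -> ((W nand (~Q -> D)) & ~D) = T -> F = F
So (B) is false.

(C): Parsed as ~(Q nor ~D) | ~W

~D = ~T = F
Q nor ~D = T nor F = F
~(Q nor ~D) = ~F = T
~W = ~F = T
~(Q nor ~D) | ~W = T | T = T
Hence (C) is true.

2 of the 3 statements are true.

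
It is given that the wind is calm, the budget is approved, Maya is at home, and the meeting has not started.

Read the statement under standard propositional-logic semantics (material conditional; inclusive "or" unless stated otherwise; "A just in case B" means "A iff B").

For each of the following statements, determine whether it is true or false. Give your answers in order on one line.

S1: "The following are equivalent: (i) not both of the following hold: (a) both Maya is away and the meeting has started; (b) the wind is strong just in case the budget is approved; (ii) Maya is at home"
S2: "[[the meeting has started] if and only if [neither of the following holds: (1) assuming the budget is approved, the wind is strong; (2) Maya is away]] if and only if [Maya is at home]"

S1 True, S2 False

Let D = "Maya is at home" (T), N = "the meeting has started" (F), V = "the wind is strong" (F), U = "the budget is approved" (T).

S1: This is ((~D & N) nand (V <-> U)) <-> D.

~D = ~T = F
~D & N = F & F = F
V <-> U = F <-> T = F
(~D & N) nand (V <-> U) = F nand F = T
((~D & N) nand (V <-> U)) <-> D = T <-> T = T
Thus S1 is true.

S2: Formalization: (N <-> ((U -> V) nor ~D)) <-> D

U -> V = T -> F = F
~D = ~T = F
(U -> V) nor ~D = F nor F = T
N <-> ((U -> V) nor ~D) = F <-> T = F
(N <-> ((U -> V) nor ~D)) <-> D = F <-> T = F
So S2 is false.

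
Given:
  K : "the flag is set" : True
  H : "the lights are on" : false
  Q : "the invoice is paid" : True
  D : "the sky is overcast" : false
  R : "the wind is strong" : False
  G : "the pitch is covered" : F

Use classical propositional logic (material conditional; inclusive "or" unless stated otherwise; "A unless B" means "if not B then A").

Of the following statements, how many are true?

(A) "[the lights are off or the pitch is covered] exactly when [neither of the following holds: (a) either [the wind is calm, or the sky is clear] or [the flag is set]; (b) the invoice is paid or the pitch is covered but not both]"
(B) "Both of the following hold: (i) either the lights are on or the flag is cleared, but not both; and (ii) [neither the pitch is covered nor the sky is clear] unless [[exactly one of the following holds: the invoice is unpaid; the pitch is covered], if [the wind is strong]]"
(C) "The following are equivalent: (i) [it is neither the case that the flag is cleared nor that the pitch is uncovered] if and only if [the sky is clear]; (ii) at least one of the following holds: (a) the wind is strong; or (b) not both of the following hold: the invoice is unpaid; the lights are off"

(A): Formalization: (~H | G) <-> (((~R | ~D) | K) nor (Q xor G))

~H = ~F = T
~H | G = T | F = T
~R = ~F = T
~D = ~F = T
~R | ~D = T | T = T
(~R | ~D) | K = T | T = T
Q xor G = T xor F = T
((~R | ~D) | K) nor (Q xor G) = T nor T = F
(~H | G) <-> (((~R | ~D) | K) nor (Q xor G)) = T <-> F = F
Thus (A) is false.

(B): In symbols: (H xor ~K) & ((G nor ~D) | (R -> (~Q xor G)))

~K = ~T = F
H xor ~K = F xor F = F
~D = ~F = T
G nor ~D = F nor T = F
~Q = ~T = F
~Q xor G = F xor F = F
R -> (~Q xor G) = F -> F = T
(G nor ~D) | (R -> (~Q xor G)) = F | T = T
(H xor ~K) & ((G nor ~D) | (R -> (~Q xor G))) = F & T = F
Hence (B) is false.

(C): Formalization: ((~K nor ~G) <-> ~D) <-> (R | (~Q nand ~H))

~K = ~T = F
~G = ~F = T
~K nor ~G = F nor T = F
~D = ~F = T
(~K nor ~G) <-> ~D = F <-> T = F
~Q = ~T = F
~H = ~F = T
~Q nand ~H = F nand T = T
R | (~Q nand ~H) = F | T = T
((~K nor ~G) <-> ~D) <-> (R | (~Q nand ~H)) = F <-> T = F
So (C) is false.

0 of the 3 statements are true (none).

0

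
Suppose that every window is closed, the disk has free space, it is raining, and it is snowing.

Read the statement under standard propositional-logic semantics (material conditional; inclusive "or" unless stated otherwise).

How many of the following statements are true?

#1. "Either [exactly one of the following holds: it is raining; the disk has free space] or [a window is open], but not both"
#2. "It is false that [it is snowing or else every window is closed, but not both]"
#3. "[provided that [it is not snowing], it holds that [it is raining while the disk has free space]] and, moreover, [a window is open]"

1

Let R = "it is raining" (T), Q = "the disk is full" (F), P = "a window is open" (F), S = "it is snowing" (T).

#1: Parsed as (R xor ~Q) xor P

~Q = ~F = T
R xor ~Q = T xor T = F
(R xor ~Q) xor P = F xor F = F
Thus #1 is false.

#2: In symbols: ~(S xor ~P)

~P = ~F = T
S xor ~P = T xor T = F
~(S xor ~P) = ~F = T
So #2 is true.

#3: Formalization: (~S -> (R & ~Q)) & P

~S = ~T = F
~Q = ~F = T
R & ~Q = T & T = T
~S -> (R & ~Q) = F -> T = T
(~S -> (R & ~Q)) & P = T & F = F
So #3 is false.

True statements: 1 (#2).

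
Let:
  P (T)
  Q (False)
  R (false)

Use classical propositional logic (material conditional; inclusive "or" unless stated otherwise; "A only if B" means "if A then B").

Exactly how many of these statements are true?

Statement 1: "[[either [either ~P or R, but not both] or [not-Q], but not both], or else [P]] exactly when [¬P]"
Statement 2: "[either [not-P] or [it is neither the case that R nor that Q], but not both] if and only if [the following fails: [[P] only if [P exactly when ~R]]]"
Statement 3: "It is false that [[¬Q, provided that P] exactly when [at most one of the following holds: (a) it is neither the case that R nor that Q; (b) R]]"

0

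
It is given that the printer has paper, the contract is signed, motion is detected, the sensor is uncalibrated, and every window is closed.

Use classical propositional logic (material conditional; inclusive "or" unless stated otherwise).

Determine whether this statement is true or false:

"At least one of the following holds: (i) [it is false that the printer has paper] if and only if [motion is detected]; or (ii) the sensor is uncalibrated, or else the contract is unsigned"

Let P = "the printer has paper" (True), R = "motion is detected" (True), S = "the sensor is calibrated" (False), Q = "the contract is signed" (True).
Parsed as (not P iff R) or (not S or not Q)

not P = not True = False
not P iff R = False iff True = False
not S = not False = True
not Q = not True = False
not S or not Q = True or False = True
(not P iff R) or (not S or not Q) = False or True = True

The statement is true.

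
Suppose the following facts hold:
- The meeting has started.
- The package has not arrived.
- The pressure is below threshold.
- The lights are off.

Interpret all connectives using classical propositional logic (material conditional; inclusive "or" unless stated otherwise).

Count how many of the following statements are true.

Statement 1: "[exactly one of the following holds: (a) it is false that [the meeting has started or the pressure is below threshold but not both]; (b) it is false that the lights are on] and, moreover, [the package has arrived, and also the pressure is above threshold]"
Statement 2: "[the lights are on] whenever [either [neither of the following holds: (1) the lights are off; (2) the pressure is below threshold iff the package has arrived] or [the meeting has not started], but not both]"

Let P = "the meeting has started" (True), R = "the pressure is above threshold" (False), S = "the lights are on" (False), Q = "the package has arrived" (False).

Statement 1: Parsed as (not (P xor not R) xor not S) and (Q and R)

not R = not False = True
P xor not R = True xor True = False
not (P xor not R) = not False = True
not S = not False = True
not (P xor not R) xor not S = True xor True = False
Q and R = False and False = False
(not (P xor not R) xor not S) and (Q and R) = False and False = False
So Statement 1 is false.

Statement 2: This is ((not S nor (not R iff Q)) xor not P) -> S.

not S = not False = True
not R = not False = True
not R iff Q = True iff False = False
not S nor (not R iff Q) = True nor False = False
not P = not True = False
(not S nor (not R iff Q)) xor not P = False xor False = False
((not S nor (not R iff Q)) xor not P) -> S = False -> False = True
Hence Statement 2 is true.

Count: 1.

1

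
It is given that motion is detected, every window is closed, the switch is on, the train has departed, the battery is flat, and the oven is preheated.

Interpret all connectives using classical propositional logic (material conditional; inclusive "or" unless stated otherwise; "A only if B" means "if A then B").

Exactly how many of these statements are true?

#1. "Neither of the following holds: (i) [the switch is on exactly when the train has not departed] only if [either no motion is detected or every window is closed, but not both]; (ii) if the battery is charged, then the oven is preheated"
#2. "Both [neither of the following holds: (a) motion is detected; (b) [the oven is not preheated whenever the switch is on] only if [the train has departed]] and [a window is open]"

Let R = "the switch is on" (T), S = "the train has departed" (T), P = "motion is detected" (T), Q = "a window is open" (F), U = "the battery is charged" (F), V = "the oven is preheated" (T).

#1: Parsed as ((R <-> ~S) -> (~P xor ~Q)) nor (U -> V)

~S = ~T = F
R <-> ~S = T <-> F = F
~P = ~T = F
~Q = ~F = T
~P xor ~Q = F xor T = T
(R <-> ~S) -> (~P xor ~Q) = F -> T = T
U -> V = F -> T = T
((R <-> ~S) -> (~P xor ~Q)) nor (U -> V) = T nor T = F
Hence #1 is false.

#2: Formalization: (P nor ((R -> ~V) -> S)) & Q

~V = ~T = F
R -> ~V = T -> F = F
(R -> ~V) -> S = F -> T = T
P nor ((R -> ~V) -> S) = T nor T = F
(P nor ((R -> ~V) -> S)) & Q = F & F = F
So #2 is false.

0 of the 2 statements are true (none).

0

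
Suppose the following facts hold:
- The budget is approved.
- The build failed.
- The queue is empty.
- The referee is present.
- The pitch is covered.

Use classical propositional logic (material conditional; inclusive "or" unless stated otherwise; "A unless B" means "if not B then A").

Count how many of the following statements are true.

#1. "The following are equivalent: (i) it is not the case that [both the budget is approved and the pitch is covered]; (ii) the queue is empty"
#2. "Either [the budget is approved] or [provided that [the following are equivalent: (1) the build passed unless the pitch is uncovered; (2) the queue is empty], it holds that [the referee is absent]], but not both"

0

Let P = "the budget is approved" (True), U = "the pitch is covered" (True), R = "the queue is empty" (True), Q = "the build passed" (False), S = "the referee is present" (True).

#1: Formalization: not (P and U) iff R

P and U = True and True = True
not (P and U) = not True = False
not (P and U) iff R = False iff True = False
Thus #1 is false.

#2: Parsed as P xor (((Q or not U) iff R) -> not S)

not U = not True = False
Q or not U = False or False = False
(Q or not U) iff R = False iff True = False
not S = not True = False
((Q or not U) iff R) -> not S = False -> False = True
P xor (((Q or not U) iff R) -> not S) = True xor True = False
Thus #2 is false.

Count: 0.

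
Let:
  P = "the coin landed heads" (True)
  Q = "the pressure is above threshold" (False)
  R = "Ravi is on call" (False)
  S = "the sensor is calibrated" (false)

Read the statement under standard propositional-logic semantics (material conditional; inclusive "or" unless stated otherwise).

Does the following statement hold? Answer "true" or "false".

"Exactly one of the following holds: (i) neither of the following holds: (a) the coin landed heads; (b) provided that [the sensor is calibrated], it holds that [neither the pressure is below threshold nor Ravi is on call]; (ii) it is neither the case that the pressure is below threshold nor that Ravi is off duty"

In symbols: (P nor (S -> (not Q nor R))) xor (not Q nor not R)

not Q = not False = True
not Q nor R = True nor False = False
S -> (not Q nor R) = False -> False = True
P nor (S -> (not Q nor R)) = True nor True = False
not Q = not False = True
not R = not False = True
not Q nor not R = True nor True = False
(P nor (S -> (not Q nor R))) xor (not Q nor not R) = False xor False = False

False.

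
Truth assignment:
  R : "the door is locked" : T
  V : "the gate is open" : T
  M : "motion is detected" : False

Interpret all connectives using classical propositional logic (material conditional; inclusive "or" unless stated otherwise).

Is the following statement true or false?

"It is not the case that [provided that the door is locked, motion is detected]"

The statement is true.

In symbols: ~(R -> M)

R -> M = T -> F = F
~(R -> M) = ~F = T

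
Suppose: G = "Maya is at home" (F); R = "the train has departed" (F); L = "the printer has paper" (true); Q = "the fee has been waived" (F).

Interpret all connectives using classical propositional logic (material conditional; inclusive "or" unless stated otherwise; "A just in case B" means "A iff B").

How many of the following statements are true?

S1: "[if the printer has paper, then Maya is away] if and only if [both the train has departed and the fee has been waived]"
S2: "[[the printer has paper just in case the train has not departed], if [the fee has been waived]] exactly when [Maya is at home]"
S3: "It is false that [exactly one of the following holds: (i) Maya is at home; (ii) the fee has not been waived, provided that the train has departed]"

0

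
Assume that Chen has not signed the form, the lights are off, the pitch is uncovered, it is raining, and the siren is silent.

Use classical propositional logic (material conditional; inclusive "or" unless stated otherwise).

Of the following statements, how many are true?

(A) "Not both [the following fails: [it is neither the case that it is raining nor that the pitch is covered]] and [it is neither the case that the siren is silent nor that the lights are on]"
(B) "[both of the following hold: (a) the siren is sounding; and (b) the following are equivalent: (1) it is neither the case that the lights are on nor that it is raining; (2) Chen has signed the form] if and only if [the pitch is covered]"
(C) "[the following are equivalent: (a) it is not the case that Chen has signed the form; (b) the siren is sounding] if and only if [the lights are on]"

3

Let S = "it is raining" (T), R = "the pitch is covered" (F), U = "the siren is sounding" (F), Q = "the lights are on" (F), P = "Chen has signed the form" (F).

(A): In symbols: ~(S nor R) nand (~U nor Q)

S nor R = T nor F = F
~(S nor R) = ~F = T
~U = ~F = T
~U nor Q = T nor F = F
~(S nor R) nand (~U nor Q) = T nand F = T
Hence (A) is true.

(B): In symbols: (U & ((Q nor S) <-> P)) <-> R

Q nor S = F nor T = F
(Q nor S) <-> P = F <-> F = T
U & ((Q nor S) <-> P) = F & T = F
(U & ((Q nor S) <-> P)) <-> R = F <-> F = T
Hence (B) is true.

(C): Parsed as (~P <-> U) <-> Q

~P = ~F = T
~P <-> U = T <-> F = F
(~P <-> U) <-> Q = F <-> F = T
So (C) is true.

True statements: 3.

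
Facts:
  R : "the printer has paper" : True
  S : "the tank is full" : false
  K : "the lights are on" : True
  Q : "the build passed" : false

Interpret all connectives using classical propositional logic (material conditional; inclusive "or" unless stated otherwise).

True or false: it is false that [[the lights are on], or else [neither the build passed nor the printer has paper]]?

Values: K=True, Q=False, R=True.
In symbols: not (K or (Q nor R))

Q nor R = False nor True = False
K or (Q nor R) = True or False = True
not (K or (Q nor R)) = not True = False

The statement is false.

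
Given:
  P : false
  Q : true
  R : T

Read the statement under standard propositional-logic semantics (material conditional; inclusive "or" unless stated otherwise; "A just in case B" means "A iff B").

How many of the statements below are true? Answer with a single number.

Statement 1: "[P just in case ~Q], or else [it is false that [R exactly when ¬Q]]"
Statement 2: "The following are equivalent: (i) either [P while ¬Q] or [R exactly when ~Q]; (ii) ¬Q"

Statement 1: Parsed as (P ↔ ¬Q) ∨ ¬(R ↔ ¬Q)

¬Q = ¬T = F
P ↔ ¬Q = F ↔ F = T
¬Q = ¬T = F
R ↔ ¬Q = T ↔ F = F
¬(R ↔ ¬Q) = ¬F = T
(P ↔ ¬Q) ∨ ¬(R ↔ ¬Q) = T ∨ T = T
Hence Statement 1 is true.

Statement 2: In symbols: ((P ∧ ¬Q) ∨ (R ↔ ¬Q)) ↔ ¬Q

¬Q = ¬T = F
P ∧ ¬Q = F ∧ F = F
¬Q = ¬T = F
R ↔ ¬Q = T ↔ F = F
(P ∧ ¬Q) ∨ (R ↔ ¬Q) = F ∨ F = F
¬Q = ¬T = F
((P ∧ ¬Q) ∨ (R ↔ ¬Q)) ↔ ¬Q = F ↔ F = T
Thus Statement 2 is true.

Count: 2.

2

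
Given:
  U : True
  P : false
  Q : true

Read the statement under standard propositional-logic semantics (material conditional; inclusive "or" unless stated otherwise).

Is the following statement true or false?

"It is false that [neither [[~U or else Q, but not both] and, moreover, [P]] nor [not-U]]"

This is ~(((~U xor Q) & P) nor ~U).

~U = ~T = F
~U xor Q = F xor T = T
(~U xor Q) & P = T & F = F
~U = ~T = F
((~U xor Q) & P) nor ~U = F nor F = T
~(((~U xor Q) & P) nor ~U) = ~T = F

False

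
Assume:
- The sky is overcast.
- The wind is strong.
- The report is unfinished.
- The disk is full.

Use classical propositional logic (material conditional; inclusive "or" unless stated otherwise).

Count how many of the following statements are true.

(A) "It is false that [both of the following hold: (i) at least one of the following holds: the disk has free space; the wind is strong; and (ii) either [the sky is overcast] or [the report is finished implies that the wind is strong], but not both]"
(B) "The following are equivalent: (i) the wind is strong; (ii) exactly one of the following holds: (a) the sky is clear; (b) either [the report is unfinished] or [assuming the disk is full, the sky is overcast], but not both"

1

Let S = "the disk is full" (T), Q = "the wind is strong" (T), P = "the sky is overcast" (T), R = "the report is finished" (F).

(A): This is ¬((¬S ∨ Q) ∧ (P ⊕ (R → Q))).

¬S = ¬T = F
¬S ∨ Q = F ∨ T = T
R → Q = F → T = T
P ⊕ (R → Q) = T ⊕ T = F
(¬S ∨ Q) ∧ (P ⊕ (R → Q)) = T ∧ F = F
¬((¬S ∨ Q) ∧ (P ⊕ (R → Q))) = ¬F = T
Thus (A) is true.

(B): Parsed as Q ↔ (¬P ⊕ (¬R ⊕ (S → P)))

¬P = ¬T = F
¬R = ¬F = T
S → P = T → T = T
¬R ⊕ (S → P) = T ⊕ T = F
¬P ⊕ (¬R ⊕ (S → P)) = F ⊕ F = F
Q ↔ (¬P ⊕ (¬R ⊕ (S → P))) = T ↔ F = F
Thus (B) is false.

True statements: 1 ((A)).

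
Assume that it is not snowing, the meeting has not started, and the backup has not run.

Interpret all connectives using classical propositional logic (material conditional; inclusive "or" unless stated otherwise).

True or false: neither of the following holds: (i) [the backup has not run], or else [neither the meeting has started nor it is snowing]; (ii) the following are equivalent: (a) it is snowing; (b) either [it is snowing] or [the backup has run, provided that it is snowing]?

Let R = "the backup has run" (False), Q = "the meeting has started" (False), P = "it is snowing" (False).
Parsed as (not R or (Q nor P)) nor (P iff (P or (P -> R)))

not R = not False = True
Q nor P = False nor False = True
not R or (Q nor P) = True or True = True
P -> R = False -> False = True
P or (P -> R) = False or True = True
P iff (P or (P -> R)) = False iff True = False
(not R or (Q nor P)) nor (P iff (P or (P -> R))) = True nor False = False

False.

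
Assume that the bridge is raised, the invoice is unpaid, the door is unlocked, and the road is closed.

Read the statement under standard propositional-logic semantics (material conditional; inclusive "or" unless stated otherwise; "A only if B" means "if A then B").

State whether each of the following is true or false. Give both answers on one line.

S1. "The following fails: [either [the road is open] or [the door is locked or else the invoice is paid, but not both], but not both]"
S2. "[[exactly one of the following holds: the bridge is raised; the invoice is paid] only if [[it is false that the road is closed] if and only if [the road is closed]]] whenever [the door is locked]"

Let L = "the road is closed" (T), N = "the door is locked" (F), W = "the invoice is paid" (F), R = "the bridge is raised" (T).

S1: This is ¬(¬L ⊕ (N ⊕ W)).

¬L = ¬T = F
N ⊕ W = F ⊕ F = F
¬L ⊕ (N ⊕ W) = F ⊕ F = F
¬(¬L ⊕ (N ⊕ W)) = ¬F = T
Hence S1 is true.

S2: Formalization: N → ((R ⊕ W) → (¬L ↔ L))

R ⊕ W = T ⊕ F = T
¬L = ¬T = F
¬L ↔ L = F ↔ T = F
(R ⊕ W) → (¬L ↔ L) = T → F = F
N → ((R ⊕ W) → (¬L ↔ L)) = F → F = T
Thus S2 is true.

S1 True / S2 True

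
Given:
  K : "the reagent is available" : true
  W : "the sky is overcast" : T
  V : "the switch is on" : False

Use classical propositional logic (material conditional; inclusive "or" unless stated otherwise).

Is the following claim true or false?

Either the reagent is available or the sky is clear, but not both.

True.

Parsed as K xor not W

not W = not True = False
K xor not W = True xor False = True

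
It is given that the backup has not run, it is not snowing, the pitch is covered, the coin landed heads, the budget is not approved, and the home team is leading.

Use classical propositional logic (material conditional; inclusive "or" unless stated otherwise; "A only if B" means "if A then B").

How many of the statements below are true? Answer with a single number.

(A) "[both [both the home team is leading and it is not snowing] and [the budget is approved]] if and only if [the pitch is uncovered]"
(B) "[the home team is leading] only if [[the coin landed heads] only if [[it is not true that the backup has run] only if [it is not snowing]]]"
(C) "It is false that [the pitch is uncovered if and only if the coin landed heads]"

3

Let V = "the home team is leading" (T), Q = "it is snowing" (F), U = "the budget is approved" (F), R = "the pitch is covered" (T), S = "the coin landed heads" (T), P = "the backup has run" (F).

(A): This is ((V ∧ ¬Q) ∧ U) ↔ ¬R.

¬Q = ¬F = T
V ∧ ¬Q = T ∧ T = T
(V ∧ ¬Q) ∧ U = T ∧ F = F
¬R = ¬T = F
((V ∧ ¬Q) ∧ U) ↔ ¬R = F ↔ F = T
Hence (A) is true.

(B): In symbols: V → (S → (¬P → ¬Q))

¬P = ¬F = T
¬Q = ¬F = T
¬P → ¬Q = T → T = T
S → (¬P → ¬Q) = T → T = T
V → (S → (¬P → ¬Q)) = T → T = T
Thus (B) is true.

(C): Formalization: ¬(¬R ↔ S)

¬R = ¬T = F
¬R ↔ S = F ↔ T = F
¬(¬R ↔ S) = ¬F = T
So (C) is true.

3 of the 3 statements are true ((A), (B), (C)).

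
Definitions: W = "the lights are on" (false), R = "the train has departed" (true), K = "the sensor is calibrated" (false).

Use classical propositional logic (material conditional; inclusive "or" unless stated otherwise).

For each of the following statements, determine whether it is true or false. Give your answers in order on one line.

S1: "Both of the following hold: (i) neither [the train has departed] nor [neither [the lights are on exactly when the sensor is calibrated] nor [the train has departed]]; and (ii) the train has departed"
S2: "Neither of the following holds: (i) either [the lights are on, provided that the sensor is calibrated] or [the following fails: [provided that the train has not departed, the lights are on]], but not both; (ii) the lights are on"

S1: Parsed as (R ↓ ((W ↔ K) ↓ R)) ∧ R

W ↔ K = F ↔ F = T
(W ↔ K) ↓ R = T ↓ T = F
R ↓ ((W ↔ K) ↓ R) = T ↓ F = F
(R ↓ ((W ↔ K) ↓ R)) ∧ R = F ∧ T = F
Hence S1 is false.

S2: This is ((K → W) ⊕ ¬(¬R → W)) ↓ W.

K → W = F → F = T
¬R = ¬T = F
¬R → W = F → F = T
¬(¬R → W) = ¬T = F
(K → W) ⊕ ¬(¬R → W) = T ⊕ F = T
((K → W) ⊕ ¬(¬R → W)) ↓ W = T ↓ F = F
Thus S2 is false.

S1 false; S2 false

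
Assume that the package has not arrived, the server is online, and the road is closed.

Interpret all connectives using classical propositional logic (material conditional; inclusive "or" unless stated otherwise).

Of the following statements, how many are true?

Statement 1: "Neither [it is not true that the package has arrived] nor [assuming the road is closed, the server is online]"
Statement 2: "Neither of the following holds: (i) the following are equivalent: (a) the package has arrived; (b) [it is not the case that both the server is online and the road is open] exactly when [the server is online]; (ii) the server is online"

0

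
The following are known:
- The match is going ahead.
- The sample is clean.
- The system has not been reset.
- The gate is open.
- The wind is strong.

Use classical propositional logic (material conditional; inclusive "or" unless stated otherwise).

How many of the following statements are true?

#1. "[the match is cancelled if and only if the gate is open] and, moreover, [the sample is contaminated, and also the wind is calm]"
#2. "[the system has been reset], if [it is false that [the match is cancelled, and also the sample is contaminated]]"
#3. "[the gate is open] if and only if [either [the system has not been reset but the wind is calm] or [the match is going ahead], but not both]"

1

Let G = "the match is cancelled" (False), R = "the gate is open" (True), M = "the sample is contaminated" (False), S = "the wind is strong" (True), D = "the system has been reset" (False).

#1: This is (G iff R) and (M and not S).

G iff R = False iff True = False
not S = not True = False
M and not S = False and False = False
(G iff R) and (M and not S) = False and False = False
Thus #1 is false.

#2: This is not (G and M) -> D.

G and M = False and False = False
not (G and M) = not False = True
not (G and M) -> D = True -> False = False
Thus #2 is false.

#3: Parsed as R iff ((not D and not S) xor not G)

not D = not False = True
not S = not True = False
not D and not S = True and False = False
not G = not False = True
(not D and not S) xor not G = False xor True = True
R iff ((not D and not S) xor not G) = True iff True = True
Thus #3 is true.

Count: 1.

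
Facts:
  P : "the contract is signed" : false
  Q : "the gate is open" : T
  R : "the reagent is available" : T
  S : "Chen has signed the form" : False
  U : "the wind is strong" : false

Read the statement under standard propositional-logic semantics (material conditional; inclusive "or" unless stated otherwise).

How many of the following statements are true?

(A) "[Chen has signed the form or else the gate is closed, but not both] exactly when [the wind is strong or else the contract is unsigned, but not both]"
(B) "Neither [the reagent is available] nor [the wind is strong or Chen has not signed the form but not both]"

0

(A): Parsed as (S xor not Q) iff (U xor not P)

not Q = not True = False
S xor not Q = False xor False = False
not P = not False = True
U xor not P = False xor True = True
(S xor not Q) iff (U xor not P) = False iff True = False
So (A) is false.

(B): Formalization: R nor (U xor not S)

not S = not False = True
U xor not S = False xor True = True
R nor (U xor not S) = True nor True = False
Thus (B) is false.

0 of the 2 statements are true (none).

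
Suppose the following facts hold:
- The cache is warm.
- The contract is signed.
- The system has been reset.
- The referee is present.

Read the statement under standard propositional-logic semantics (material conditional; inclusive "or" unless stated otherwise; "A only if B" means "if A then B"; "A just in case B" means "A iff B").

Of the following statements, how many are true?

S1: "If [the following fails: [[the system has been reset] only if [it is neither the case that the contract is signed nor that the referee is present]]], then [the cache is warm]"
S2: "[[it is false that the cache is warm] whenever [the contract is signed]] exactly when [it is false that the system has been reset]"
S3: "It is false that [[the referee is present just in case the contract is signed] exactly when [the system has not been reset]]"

Let P = "the system has been reset" (T), N = "the contract is signed" (T), D = "the referee is present" (T), V = "the cache is warm" (T).

S1: Formalization: ¬(P → (N ↓ D)) → V

N ↓ D = T ↓ T = F
P → (N ↓ D) = T → F = F
¬(P → (N ↓ D)) = ¬F = T
¬(P → (N ↓ D)) → V = T → T = T
So S1 is true.

S2: Parsed as (N → ¬V) ↔ ¬P

¬V = ¬T = F
N → ¬V = T → F = F
¬P = ¬T = F
(N → ¬V) ↔ ¬P = F ↔ F = T
Thus S2 is true.

S3: Parsed as ¬((D ↔ N) ↔ ¬P)

D ↔ N = T ↔ T = T
¬P = ¬T = F
(D ↔ N) ↔ ¬P = T ↔ F = F
¬((D ↔ N) ↔ ¬P) = ¬F = T
Thus S3 is true.

True statements: 3 (S1, S2, S3).

3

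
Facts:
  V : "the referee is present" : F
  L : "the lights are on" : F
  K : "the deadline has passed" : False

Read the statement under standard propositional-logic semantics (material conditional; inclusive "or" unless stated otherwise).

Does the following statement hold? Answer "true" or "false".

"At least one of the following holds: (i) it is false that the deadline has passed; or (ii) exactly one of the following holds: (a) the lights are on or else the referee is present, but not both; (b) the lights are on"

Values: K=False, L=False, V=False.
Parsed as not K or ((L xor V) xor L)

not K = not False = True
L xor V = False xor False = False
(L xor V) xor L = False xor False = False
not K or ((L xor V) xor L) = True or False = True

The statement is true.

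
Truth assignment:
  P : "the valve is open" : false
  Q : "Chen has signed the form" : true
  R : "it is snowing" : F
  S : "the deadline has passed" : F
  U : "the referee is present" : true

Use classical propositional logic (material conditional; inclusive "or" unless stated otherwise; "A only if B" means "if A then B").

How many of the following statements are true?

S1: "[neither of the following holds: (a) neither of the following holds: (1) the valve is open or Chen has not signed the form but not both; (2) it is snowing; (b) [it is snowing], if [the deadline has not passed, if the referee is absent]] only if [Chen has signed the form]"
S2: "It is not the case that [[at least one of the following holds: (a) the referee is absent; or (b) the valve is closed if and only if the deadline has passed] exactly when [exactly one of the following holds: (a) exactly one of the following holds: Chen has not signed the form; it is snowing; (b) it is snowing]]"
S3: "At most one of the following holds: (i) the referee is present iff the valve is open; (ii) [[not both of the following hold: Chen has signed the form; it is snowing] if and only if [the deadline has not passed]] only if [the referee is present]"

S1: Parsed as (((P xor ~Q) nor R) nor ((~U -> ~S) -> R)) -> Q

~Q = ~T = F
P xor ~Q = F xor F = F
(P xor ~Q) nor R = F nor F = T
~U = ~T = F
~S = ~F = T
~U -> ~S = F -> T = T
(~U -> ~S) -> R = T -> F = F
((P xor ~Q) nor R) nor ((~U -> ~S) -> R) = T nor F = F
(((P xor ~Q) nor R) nor ((~U -> ~S) -> R)) -> Q = F -> T = T
Hence S1 is true.

S2: Formalization: ~((~U | (~P <-> S)) <-> ((~Q xor R) xor R))

~U = ~T = F
~P = ~F = T
~P <-> S = T <-> F = F
~U | (~P <-> S) = F | F = F
~Q = ~T = F
~Q xor R = F xor F = F
(~Q xor R) xor R = F xor F = F
(~U | (~P <-> S)) <-> ((~Q xor R) xor R) = F <-> F = T
~((~U | (~P <-> S)) <-> ((~Q xor R) xor R)) = ~T = F
So S2 is false.

S3: Parsed as (U <-> P) nand (((Q nand R) <-> ~S) -> U)

U <-> P = T <-> F = F
Q nand R = T nand F = T
~S = ~F = T
(Q nand R) <-> ~S = T <-> T = T
((Q nand R) <-> ~S) -> U = T -> T = T
(U <-> P) nand (((Q nand R) <-> ~S) -> U) = F nand T = T
Thus S3 is true.

True statements: 2.

2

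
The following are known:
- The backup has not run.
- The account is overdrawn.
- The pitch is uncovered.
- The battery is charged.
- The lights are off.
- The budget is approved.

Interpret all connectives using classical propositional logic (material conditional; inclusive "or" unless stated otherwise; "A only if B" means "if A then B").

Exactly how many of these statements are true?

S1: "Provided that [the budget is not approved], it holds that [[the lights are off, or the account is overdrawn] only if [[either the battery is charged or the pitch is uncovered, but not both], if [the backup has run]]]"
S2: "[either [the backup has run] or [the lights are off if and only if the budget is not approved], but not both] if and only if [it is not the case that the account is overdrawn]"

Let V = "the budget is approved" (T), U = "the lights are on" (F), Q = "the account is overdrawn" (T), P = "the backup has run" (F), S = "the battery is charged" (T), R = "the pitch is covered" (F).

S1: Parsed as ~V -> ((~U | Q) -> (P -> (S xor ~R)))

~V = ~T = F
~U = ~F = T
~U | Q = T | T = T
~R = ~F = T
S xor ~R = T xor T = F
P -> (S xor ~R) = F -> F = T
(~U | Q) -> (P -> (S xor ~R)) = T -> T = T
~V -> ((~U | Q) -> (P -> (S xor ~R))) = F -> T = T
Hence S1 is true.

S2: Formalization: (P xor (~U <-> ~V)) <-> ~Q

~U = ~F = T
~V = ~T = F
~U <-> ~V = T <-> F = F
P xor (~U <-> ~V) = F xor F = F
~Q = ~T = F
(P xor (~U <-> ~V)) <-> ~Q = F <-> F = T
Thus S2 is true.

2 of the 2 statements are true (S1, S2).

2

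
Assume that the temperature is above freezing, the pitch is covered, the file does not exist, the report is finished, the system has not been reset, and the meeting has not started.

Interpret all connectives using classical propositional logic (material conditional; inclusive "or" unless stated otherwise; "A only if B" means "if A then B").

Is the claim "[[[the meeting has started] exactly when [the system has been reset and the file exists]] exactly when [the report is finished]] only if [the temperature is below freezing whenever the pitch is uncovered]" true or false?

Let V = "the meeting has started" (False), U = "the system has been reset" (False), R = "the file exists" (False), S = "the report is finished" (True), Q = "the pitch is covered" (True), P = "the temperature is below freezing" (False).
Formalization: ((V iff (U and R)) iff S) -> (not Q -> P)

U and R = False and False = False
V iff (U and R) = False iff False = True
(V iff (U and R)) iff S = True iff True = True
not Q = not True = False
not Q -> P = False -> False = True
((V iff (U and R)) iff S) -> (not Q -> P) = True -> True = True

The statement is true.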